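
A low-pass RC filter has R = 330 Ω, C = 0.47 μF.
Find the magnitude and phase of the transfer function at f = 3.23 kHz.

Step 1 — Angular frequency: ω = 2π·3230 = 2.029e+04 rad/s.
Step 2 — Transfer function: H(jω) = 1/(1 + jωRC).
Step 3 — Denominator: 1 + jωRC = 1 + j·2.029e+04·330·4.7e-07 = 1 + j3.148.
Step 4 — H = 0.09168 - j0.2886.
Step 5 — Magnitude: |H| = 0.3028 (-10.4 dB); phase: φ = -72.4°.

|H| = 0.3028 (-10.4 dB), φ = -72.4°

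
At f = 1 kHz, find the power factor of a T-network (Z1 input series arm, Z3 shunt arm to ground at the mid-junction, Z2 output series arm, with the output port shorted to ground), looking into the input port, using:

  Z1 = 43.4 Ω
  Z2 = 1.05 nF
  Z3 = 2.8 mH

Step 1 — Angular frequency: ω = 2π·f = 2π·1000 = 6283 rad/s.
Step 2 — Component impedances:
  Z1: Z = R = 43.4 Ω
  Z2: Z = 1/(jωC) = -j/(ω·C) = 0 - j1.516e+05 Ω
  Z3: Z = jωL = j·6283·0.0028 = 0 + j17.59 Ω
Step 3 — With the output port shorted to ground, the output series arm Z2 runs from the junction to ground; the shunt arm Z3 also runs from the junction to ground. They appear in parallel: Z3 || Z2 = 0 + j17.59 Ω.
Step 4 — Series with input arm Z1: Z_in = Z1 + (Z3 || Z2) = 43.4 + j17.59 Ω = 46.83∠22.1° Ω.
Step 5 — Power factor: PF = cos(φ) = Re(Z)/|Z| = 43.4/46.831 = 0.9267.
Step 6 — Type: Im(Z) = 17.59 ⇒ lagging (phase φ = 22.1°).

PF = 0.9267 (lagging, φ = 22.1°)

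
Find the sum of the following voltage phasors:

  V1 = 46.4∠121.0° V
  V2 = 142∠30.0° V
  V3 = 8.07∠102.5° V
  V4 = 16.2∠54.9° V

Step 1 — Convert each phasor to rectangular form:
  V1 = 46.4·(cos(121.0°) + j·sin(121.0°)) = -23.9 + j39.77 V
  V2 = 142·(cos(30.0°) + j·sin(30.0°)) = 123 + j71 V
  V3 = 8.07·(cos(102.5°) + j·sin(102.5°)) = -1.747 + j7.879 V
  V4 = 16.2·(cos(54.9°) + j·sin(54.9°)) = 9.315 + j13.25 V
Step 2 — Sum components: V_total = 106.6 + j131.9 V.
Step 3 — Convert to polar: |V_total| = 169.6 V, ∠V_total = 51.0°.

V_total = 169.6∠51.0° V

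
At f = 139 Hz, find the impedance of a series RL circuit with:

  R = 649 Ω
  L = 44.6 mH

Step 1 — Angular frequency: ω = 2π·f = 2π·139 = 873.4 rad/s.
Step 2 — Component impedances:
  R: Z = R = 649 Ω
  L: Z = jωL = j·873.4·0.0446 = 0 + j38.95 Ω
Step 3 — Series combination: Z_total = R + L = 649 + j38.95 Ω = 650.2∠3.4° Ω.

Z = 649 + j38.95 Ω = 650.2∠3.4° Ω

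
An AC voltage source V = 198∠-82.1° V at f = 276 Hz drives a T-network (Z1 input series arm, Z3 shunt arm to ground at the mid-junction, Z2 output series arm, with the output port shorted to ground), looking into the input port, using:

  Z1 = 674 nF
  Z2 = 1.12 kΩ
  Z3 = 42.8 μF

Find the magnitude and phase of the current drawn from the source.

Step 1 — Angular frequency: ω = 2π·f = 2π·276 = 1734 rad/s.
Step 2 — Component impedances:
  Z1: Z = 1/(jωC) = -j/(ω·C) = 0 - j855.6 Ω
  Z2: Z = R = 1120 Ω
  Z3: Z = 1/(jωC) = -j/(ω·C) = 0 - j13.47 Ω
Step 3 — With the output port shorted to ground, the output series arm Z2 runs from the junction to ground; the shunt arm Z3 also runs from the junction to ground. They appear in parallel: Z3 || Z2 = 0.1621 - j13.47 Ω.
Step 4 — Series with input arm Z1: Z_in = Z1 + (Z3 || Z2) = 0.1621 - j869 Ω = 869∠-90.0° Ω.
Step 5 — Source phasor: V = 198∠-82.1° V = 27.21 - j196.1 V.
Step 6 — Ohm's law: I = V / Z_total = (27.21 - j196.1) / (0.1621 - j869) = 0.2257 + j0.03127 A.
Step 7 — Convert to polar: |I| = 0.2278 A, ∠I = 7.9°.

I = 0.2278∠7.9° A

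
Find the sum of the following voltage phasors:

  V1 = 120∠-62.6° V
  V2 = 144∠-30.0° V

Step 1 — Convert each phasor to rectangular form:
  V1 = 120·(cos(-62.6°) + j·sin(-62.6°)) = 55.22 - j106.5 V
  V2 = 144·(cos(-30.0°) + j·sin(-30.0°)) = 124.7 - j72 V
Step 2 — Sum components: V_total = 179.9 - j178.5 V.
Step 3 — Convert to polar: |V_total| = 253.5 V, ∠V_total = -44.8°.

V_total = 253.5∠-44.8° V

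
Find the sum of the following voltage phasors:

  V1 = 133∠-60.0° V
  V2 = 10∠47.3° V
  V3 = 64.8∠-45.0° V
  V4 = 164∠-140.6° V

Step 1 — Convert each phasor to rectangular form:
  V1 = 133·(cos(-60.0°) + j·sin(-60.0°)) = 66.5 - j115.2 V
  V2 = 10·(cos(47.3°) + j·sin(47.3°)) = 6.782 + j7.349 V
  V3 = 64.8·(cos(-45.0°) + j·sin(-45.0°)) = 45.82 - j45.82 V
  V4 = 164·(cos(-140.6°) + j·sin(-140.6°)) = -126.7 - j104.1 V
Step 2 — Sum components: V_total = -7.626 - j257.7 V.
Step 3 — Convert to polar: |V_total| = 257.9 V, ∠V_total = -91.7°.

V_total = 257.9∠-91.7° V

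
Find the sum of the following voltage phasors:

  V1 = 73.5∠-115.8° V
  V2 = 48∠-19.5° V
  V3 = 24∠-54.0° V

Step 1 — Convert each phasor to rectangular form:
  V1 = 73.5·(cos(-115.8°) + j·sin(-115.8°)) = -31.99 - j66.17 V
  V2 = 48·(cos(-19.5°) + j·sin(-19.5°)) = 45.25 - j16.02 V
  V3 = 24·(cos(-54.0°) + j·sin(-54.0°)) = 14.11 - j19.42 V
Step 2 — Sum components: V_total = 27.36 - j101.6 V.
Step 3 — Convert to polar: |V_total| = 105.2 V, ∠V_total = -74.9°.

V_total = 105.2∠-74.9° V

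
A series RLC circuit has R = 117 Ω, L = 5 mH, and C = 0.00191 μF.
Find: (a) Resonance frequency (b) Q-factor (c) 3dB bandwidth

Step 1 — Resonance: ω₀ = 1/√(LC) = 1/√(0.005·1.91e-09) = 3.236e+05 rad/s.
Step 2 — f₀ = ω₀/(2π) = 5.15e+04 Hz.
Step 3 — Series Q: Q = ω₀L/R = 3.236e+05·0.005/117 = 13.83.
Step 4 — Bandwidth: Δω = ω₀/Q = 2.34e+04 rad/s; BW = Δω/(2π) = 3724 Hz.

(a) f₀ = 5.15e+04 Hz  (b) Q = 13.83  (c) BW = 3724 Hz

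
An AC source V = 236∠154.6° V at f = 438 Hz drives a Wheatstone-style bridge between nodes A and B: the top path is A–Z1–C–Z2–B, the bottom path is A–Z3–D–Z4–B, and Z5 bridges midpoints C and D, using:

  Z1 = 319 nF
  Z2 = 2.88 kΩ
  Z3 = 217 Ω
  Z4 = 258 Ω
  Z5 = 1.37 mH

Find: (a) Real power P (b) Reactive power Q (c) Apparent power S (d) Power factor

Step 1 — Angular frequency: ω = 2π·f = 2π·438 = 2752 rad/s.
Step 2 — Component impedances:
  Z1: Z = 1/(jωC) = -j/(ω·C) = 0 - j1139 Ω
  Z2: Z = R = 2880 Ω
  Z3: Z = R = 217 Ω
  Z4: Z = R = 258 Ω
  Z5: Z = jωL = j·2752·0.00137 = 0 + j3.77 Ω
Step 3 — Bridge requires nodal analysis (the Z5 bridge couples midpoints C and D, so the two paths cannot be reduced to a simple series/parallel combination). Setting node B to ground and injecting 1 A at node A, the 3-node admittance system at A, C, D solves to V_A = Z_AB = 446.3 - j40.01 Ω = 448∠-5.1° Ω.
Step 4 — Source phasor: V = 236∠154.6° V = -213.2 + j101.2 V.
Step 5 — Current: I = V / Z = -0.4941 + j0.1825 A = 0.5267∠159.7° A.
Step 6 — Complex power: S = V·I* = 123.8 - j11.1 VA.
Step 7 — Real power: P = Re(S) = 123.8 W.
Step 8 — Reactive power: Q = Im(S) = -11.1 VAR.
Step 9 — Apparent power: |S| = 124.3 VA.
Step 10 — Power factor: PF = P/|S| = 0.996 (leading).

(a) P = 123.8 W  (b) Q = -11.1 VAR  (c) S = 124.3 VA  (d) PF = 0.996 (leading)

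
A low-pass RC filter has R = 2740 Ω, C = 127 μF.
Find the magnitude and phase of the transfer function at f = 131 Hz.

Step 1 — Angular frequency: ω = 2π·131 = 823.1 rad/s.
Step 2 — Transfer function: H(jω) = 1/(1 + jωRC).
Step 3 — Denominator: 1 + jωRC = 1 + j·823.1·2740·0.000127 = 1 + j286.4.
Step 4 — H = 1.219e-05 - j0.003491.
Step 5 — Magnitude: |H| = 0.003491 (-49.1 dB); phase: φ = -89.8°.

|H| = 0.003491 (-49.1 dB), φ = -89.8°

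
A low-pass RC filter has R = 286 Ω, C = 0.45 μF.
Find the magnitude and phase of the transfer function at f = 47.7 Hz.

Step 1 — Angular frequency: ω = 2π·47.7 = 299.7 rad/s.
Step 2 — Transfer function: H(jω) = 1/(1 + jωRC).
Step 3 — Denominator: 1 + jωRC = 1 + j·299.7·286·4.5e-07 = 1 + j0.03857.
Step 4 — H = 0.9985 - j0.03852.
Step 5 — Magnitude: |H| = 0.9993 (-0.0 dB); phase: φ = -2.2°.

|H| = 0.9993 (-0.0 dB), φ = -2.2°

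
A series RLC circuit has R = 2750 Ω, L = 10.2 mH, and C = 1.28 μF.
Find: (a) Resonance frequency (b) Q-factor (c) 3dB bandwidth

Step 1 — Resonance: ω₀ = 1/√(LC) = 1/√(0.0102·1.28e-06) = 8752 rad/s.
Step 2 — f₀ = ω₀/(2π) = 1393 Hz.
Step 3 — Series Q: Q = ω₀L/R = 8752·0.0102/2750 = 0.03246.
Step 4 — Bandwidth: Δω = ω₀/Q = 2.696e+05 rad/s; BW = Δω/(2π) = 4.291e+04 Hz.

(a) f₀ = 1393 Hz  (b) Q = 0.03246  (c) BW = 4.291e+04 Hz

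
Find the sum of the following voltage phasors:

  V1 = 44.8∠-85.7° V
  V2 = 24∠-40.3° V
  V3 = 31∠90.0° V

Step 1 — Convert each phasor to rectangular form:
  V1 = 44.8·(cos(-85.7°) + j·sin(-85.7°)) = 3.359 - j44.67 V
  V2 = 24·(cos(-40.3°) + j·sin(-40.3°)) = 18.3 - j15.52 V
  V3 = 31·(cos(90.0°) + j·sin(90.0°)) = 0 + j31 V
Step 2 — Sum components: V_total = 21.66 - j29.2 V.
Step 3 — Convert to polar: |V_total| = 36.36 V, ∠V_total = -53.4°.

V_total = 36.36∠-53.4° V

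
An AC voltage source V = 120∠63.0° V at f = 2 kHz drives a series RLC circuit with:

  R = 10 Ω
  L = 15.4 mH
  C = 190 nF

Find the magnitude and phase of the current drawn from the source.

Step 1 — Angular frequency: ω = 2π·f = 2π·2000 = 1.257e+04 rad/s.
Step 2 — Component impedances:
  R: Z = R = 10 Ω
  L: Z = jωL = j·1.257e+04·0.0154 = 0 + j193.5 Ω
  C: Z = 1/(jωC) = -j/(ω·C) = 0 - j418.8 Ω
Step 3 — Series combination: Z_total = R + L + C = 10 - j225.3 Ω = 225.5∠-87.5° Ω.
Step 4 — Source phasor: V = 120∠63.0° V = 54.48 + j106.9 V.
Step 5 — Ohm's law: I = V / Z_total = (54.48 + j106.9) / (10 - j225.3) = -0.4629 + j0.2623 A.
Step 6 — Convert to polar: |I| = 0.5321 A, ∠I = 150.5°.

I = 0.5321∠150.5° A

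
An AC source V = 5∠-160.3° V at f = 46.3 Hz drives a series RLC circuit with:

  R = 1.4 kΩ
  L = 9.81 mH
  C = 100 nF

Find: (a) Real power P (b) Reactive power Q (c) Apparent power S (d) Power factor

Step 1 — Angular frequency: ω = 2π·f = 2π·46.3 = 290.9 rad/s.
Step 2 — Component impedances:
  R: Z = R = 1400 Ω
  L: Z = jωL = j·290.9·0.00981 = 0 + j2.854 Ω
  C: Z = 1/(jωC) = -j/(ω·C) = 0 - j3.437e+04 Ω
Step 3 — Series combination: Z_total = R + L + C = 1400 - j3.437e+04 Ω = 3.44e+04∠-87.7° Ω.
Step 4 — Source phasor: V = 5∠-160.3° V = -4.707 - j1.685 V.
Step 5 — Current: I = V / Z = 4.339e-05 - j0.0001387 A = 0.0001453∠-72.6° A.
Step 6 — Complex power: S = V·I* = 2.958e-05 - j0.0007261 VA.
Step 7 — Real power: P = Re(S) = 2.958e-05 W.
Step 8 — Reactive power: Q = Im(S) = -0.0007261 VAR.
Step 9 — Apparent power: |S| = 0.0007267 VA.
Step 10 — Power factor: PF = P/|S| = 0.0407 (leading).

(a) P = 2.958e-05 W  (b) Q = -0.0007261 VAR  (c) S = 0.0007267 VA  (d) PF = 0.0407 (leading)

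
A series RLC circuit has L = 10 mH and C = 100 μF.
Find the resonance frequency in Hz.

Step 1 — Resonance condition Im(Z)=0 gives ω₀ = 1/√(LC).
Step 2 — ω₀ = 1/√(0.01·0.0001) = 1000 rad/s.
Step 3 — f₀ = ω₀/(2π) = 159.2 Hz.

f₀ = 159.2 Hz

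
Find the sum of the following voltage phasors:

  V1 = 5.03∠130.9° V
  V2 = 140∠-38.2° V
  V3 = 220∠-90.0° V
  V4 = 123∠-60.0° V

Step 1 — Convert each phasor to rectangular form:
  V1 = 5.03·(cos(130.9°) + j·sin(130.9°)) = -3.293 + j3.802 V
  V2 = 140·(cos(-38.2°) + j·sin(-38.2°)) = 110 - j86.58 V
  V3 = 220·(cos(-90.0°) + j·sin(-90.0°)) = 0 - j220 V
  V4 = 123·(cos(-60.0°) + j·sin(-60.0°)) = 61.5 - j106.5 V
Step 2 — Sum components: V_total = 168.2 - j409.3 V.
Step 3 — Convert to polar: |V_total| = 442.5 V, ∠V_total = -67.7°.

V_total = 442.5∠-67.7° V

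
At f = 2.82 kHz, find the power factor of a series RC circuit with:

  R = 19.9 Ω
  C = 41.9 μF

Step 1 — Angular frequency: ω = 2π·f = 2π·2820 = 1.772e+04 rad/s.
Step 2 — Component impedances:
  R: Z = R = 19.9 Ω
  C: Z = 1/(jωC) = -j/(ω·C) = 0 - j1.347 Ω
Step 3 — Series combination: Z_total = R + C = 19.9 - j1.347 Ω = 19.95∠-3.9° Ω.
Step 4 — Power factor: PF = cos(φ) = Re(Z)/|Z| = 19.9/19.946 = 0.9977.
Step 5 — Type: Im(Z) = -1.347 ⇒ leading (phase φ = -3.9°).

PF = 0.9977 (leading, φ = -3.9°)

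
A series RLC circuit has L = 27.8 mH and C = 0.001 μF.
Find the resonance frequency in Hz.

Step 1 — Resonance condition Im(Z)=0 gives ω₀ = 1/√(LC).
Step 2 — ω₀ = 1/√(0.0278·1e-09) = 1.897e+05 rad/s.
Step 3 — f₀ = ω₀/(2π) = 3.019e+04 Hz.

f₀ = 3.019e+04 Hz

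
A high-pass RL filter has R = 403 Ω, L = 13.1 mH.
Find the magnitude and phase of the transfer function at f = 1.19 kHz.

Step 1 — Angular frequency: ω = 2π·1190 = 7477 rad/s.
Step 2 — Transfer function: H(jω) = jωL/(R + jωL).
Step 3 — Numerator jωL = j·97.95; denominator R + jωL = 403 + j97.95.
Step 4 — H = 0.05578 + j0.2295.
Step 5 — Magnitude: |H| = 0.2362 (-12.5 dB); phase: φ = 76.3°.

|H| = 0.2362 (-12.5 dB), φ = 76.3°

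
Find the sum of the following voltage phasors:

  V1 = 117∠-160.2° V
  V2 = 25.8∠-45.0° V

Step 1 — Convert each phasor to rectangular form:
  V1 = 117·(cos(-160.2°) + j·sin(-160.2°)) = -110.1 - j39.63 V
  V2 = 25.8·(cos(-45.0°) + j·sin(-45.0°)) = 18.24 - j18.24 V
Step 2 — Sum components: V_total = -91.84 - j57.88 V.
Step 3 — Convert to polar: |V_total| = 108.6 V, ∠V_total = -147.8°.

V_total = 108.6∠-147.8° V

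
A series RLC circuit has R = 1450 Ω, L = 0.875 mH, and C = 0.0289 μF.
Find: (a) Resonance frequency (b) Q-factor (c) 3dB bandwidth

Step 1 — Resonance: ω₀ = 1/√(LC) = 1/√(0.000875·2.89e-08) = 1.989e+05 rad/s.
Step 2 — f₀ = ω₀/(2π) = 3.165e+04 Hz.
Step 3 — Series Q: Q = ω₀L/R = 1.989e+05·0.000875/1450 = 0.12.
Step 4 — Bandwidth: Δω = ω₀/Q = 1.657e+06 rad/s; BW = Δω/(2π) = 2.637e+05 Hz.

(a) f₀ = 3.165e+04 Hz  (b) Q = 0.12  (c) BW = 2.637e+05 Hz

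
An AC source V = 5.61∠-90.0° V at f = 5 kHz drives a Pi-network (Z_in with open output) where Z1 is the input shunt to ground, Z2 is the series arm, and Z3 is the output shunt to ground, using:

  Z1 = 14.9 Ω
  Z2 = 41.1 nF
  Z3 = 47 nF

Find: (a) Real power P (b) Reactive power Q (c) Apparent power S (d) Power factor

Step 1 — Angular frequency: ω = 2π·f = 2π·5000 = 3.142e+04 rad/s.
Step 2 — Component impedances:
  Z1: Z = R = 14.9 Ω
  Z2: Z = 1/(jωC) = -j/(ω·C) = 0 - j774.5 Ω
  Z3: Z = 1/(jωC) = -j/(ω·C) = 0 - j677.3 Ω
Step 3 — With open output, the series arm Z2 and the output shunt Z3 appear in series to ground: Z2 + Z3 = 0 - j1452 Ω.
Step 4 — Parallel with input shunt Z1: Z_in = Z1 || (Z2 + Z3) = 14.9 - j0.1529 Ω = 14.9∠-0.6° Ω.
Step 5 — Source phasor: V = 5.61∠-90.0° V = 0 - j5.61 V.
Step 6 — Current: I = V / Z = 0.003864 - j0.3765 A = 0.3765∠-89.4° A.
Step 7 — Complex power: S = V·I* = 2.112 - j0.02168 VA.
Step 8 — Real power: P = Re(S) = 2.112 W.
Step 9 — Reactive power: Q = Im(S) = -0.02168 VAR.
Step 10 — Apparent power: |S| = 2.112 VA.
Step 11 — Power factor: PF = P/|S| = 0.9999 (leading).

(a) P = 2.112 W  (b) Q = -0.02168 VAR  (c) S = 2.112 VA  (d) PF = 0.9999 (leading)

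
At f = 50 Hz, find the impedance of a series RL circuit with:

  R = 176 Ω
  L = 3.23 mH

Step 1 — Angular frequency: ω = 2π·f = 2π·50 = 314.2 rad/s.
Step 2 — Component impedances:
  R: Z = R = 176 Ω
  L: Z = jωL = j·314.2·0.00323 = 0 + j1.015 Ω
Step 3 — Series combination: Z_total = R + L = 176 + j1.015 Ω = 176∠0.3° Ω.

Z = 176 + j1.015 Ω = 176∠0.3° Ω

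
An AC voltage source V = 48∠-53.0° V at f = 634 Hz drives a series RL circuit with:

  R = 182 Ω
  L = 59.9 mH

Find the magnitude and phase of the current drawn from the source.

Step 1 — Angular frequency: ω = 2π·f = 2π·634 = 3984 rad/s.
Step 2 — Component impedances:
  R: Z = R = 182 Ω
  L: Z = jωL = j·3984·0.0599 = 0 + j238.6 Ω
Step 3 — Series combination: Z_total = R + L = 182 + j238.6 Ω = 300.1∠52.7° Ω.
Step 4 — Source phasor: V = 48∠-53.0° V = 28.89 - j38.33 V.
Step 5 — Ohm's law: I = V / Z_total = (28.89 - j38.33) / (182 + j238.6) = -0.04319 - j0.154 A.
Step 6 — Convert to polar: |I| = 0.1599 A, ∠I = -105.7°.

I = 0.1599∠-105.7° A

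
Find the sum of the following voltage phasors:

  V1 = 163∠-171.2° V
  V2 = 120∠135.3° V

Step 1 — Convert each phasor to rectangular form:
  V1 = 163·(cos(-171.2°) + j·sin(-171.2°)) = -161.1 - j24.94 V
  V2 = 120·(cos(135.3°) + j·sin(135.3°)) = -85.3 + j84.41 V
Step 2 — Sum components: V_total = -246.4 + j59.47 V.
Step 3 — Convert to polar: |V_total| = 253.5 V, ∠V_total = 166.4°.

V_total = 253.5∠166.4° V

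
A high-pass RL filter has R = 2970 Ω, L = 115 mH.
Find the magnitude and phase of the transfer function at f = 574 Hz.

Step 1 — Angular frequency: ω = 2π·574 = 3607 rad/s.
Step 2 — Transfer function: H(jω) = jωL/(R + jωL).
Step 3 — Numerator jωL = j·414.8; denominator R + jωL = 2970 + j414.8.
Step 4 — H = 0.01913 + j0.137.
Step 5 — Magnitude: |H| = 0.1383 (-17.2 dB); phase: φ = 82.1°.

|H| = 0.1383 (-17.2 dB), φ = 82.1°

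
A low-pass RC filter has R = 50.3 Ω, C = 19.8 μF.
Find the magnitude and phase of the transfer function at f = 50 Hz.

Step 1 — Angular frequency: ω = 2π·50 = 314.2 rad/s.
Step 2 — Transfer function: H(jω) = 1/(1 + jωRC).
Step 3 — Denominator: 1 + jωRC = 1 + j·314.2·50.3·1.98e-05 = 1 + j0.3129.
Step 4 — H = 0.9108 - j0.285.
Step 5 — Magnitude: |H| = 0.9544 (-0.4 dB); phase: φ = -17.4°.

|H| = 0.9544 (-0.4 dB), φ = -17.4°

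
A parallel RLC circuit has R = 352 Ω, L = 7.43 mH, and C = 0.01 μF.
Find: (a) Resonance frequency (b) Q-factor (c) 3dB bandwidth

Step 1 — Resonance: ω₀ = 1/√(LC) = 1/√(0.00743·1e-08) = 1.16e+05 rad/s.
Step 2 — f₀ = ω₀/(2π) = 1.846e+04 Hz.
Step 3 — Parallel Q: Q = R/(ω₀L) = 352/(1.16e+05·0.00743) = 0.4084.
Step 4 — Bandwidth: Δω = ω₀/Q = 2.841e+05 rad/s; BW = Δω/(2π) = 4.521e+04 Hz.

(a) f₀ = 1.846e+04 Hz  (b) Q = 0.4084  (c) BW = 4.521e+04 Hz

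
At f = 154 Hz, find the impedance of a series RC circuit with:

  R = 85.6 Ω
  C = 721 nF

Step 1 — Angular frequency: ω = 2π·f = 2π·154 = 967.6 rad/s.
Step 2 — Component impedances:
  R: Z = R = 85.6 Ω
  C: Z = 1/(jωC) = -j/(ω·C) = 0 - j1433 Ω
Step 3 — Series combination: Z_total = R + C = 85.6 - j1433 Ω = 1436∠-86.6° Ω.

Z = 85.6 - j1433 Ω = 1436∠-86.6° Ω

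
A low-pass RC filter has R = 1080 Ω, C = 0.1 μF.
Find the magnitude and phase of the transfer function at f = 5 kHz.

Step 1 — Angular frequency: ω = 2π·5000 = 3.142e+04 rad/s.
Step 2 — Transfer function: H(jω) = 1/(1 + jωRC).
Step 3 — Denominator: 1 + jωRC = 1 + j·3.142e+04·1080·1e-07 = 1 + j3.393.
Step 4 — H = 0.07992 - j0.2712.
Step 5 — Magnitude: |H| = 0.2827 (-11.0 dB); phase: φ = -73.6°.

|H| = 0.2827 (-11.0 dB), φ = -73.6°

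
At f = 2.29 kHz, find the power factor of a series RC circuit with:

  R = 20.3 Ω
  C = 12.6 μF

Step 1 — Angular frequency: ω = 2π·f = 2π·2290 = 1.439e+04 rad/s.
Step 2 — Component impedances:
  R: Z = R = 20.3 Ω
  C: Z = 1/(jωC) = -j/(ω·C) = 0 - j5.516 Ω
Step 3 — Series combination: Z_total = R + C = 20.3 - j5.516 Ω = 21.04∠-15.2° Ω.
Step 4 — Power factor: PF = cos(φ) = Re(Z)/|Z| = 20.3/21.036 = 0.965.
Step 5 — Type: Im(Z) = -5.516 ⇒ leading (phase φ = -15.2°).

PF = 0.965 (leading, φ = -15.2°)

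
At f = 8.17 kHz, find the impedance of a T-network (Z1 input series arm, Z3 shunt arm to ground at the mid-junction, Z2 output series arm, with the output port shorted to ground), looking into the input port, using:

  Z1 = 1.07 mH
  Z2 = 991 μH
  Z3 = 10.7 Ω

Step 1 — Angular frequency: ω = 2π·f = 2π·8170 = 5.133e+04 rad/s.
Step 2 — Component impedances:
  Z1: Z = jωL = j·5.133e+04·0.00107 = 0 + j54.93 Ω
  Z2: Z = jωL = j·5.133e+04·0.000991 = 0 + j50.87 Ω
  Z3: Z = R = 10.7 Ω
Step 3 — With the output port shorted to ground, the output series arm Z2 runs from the junction to ground; the shunt arm Z3 also runs from the junction to ground. They appear in parallel: Z3 || Z2 = 10.25 + j2.155 Ω.
Step 4 — Series with input arm Z1: Z_in = Z1 + (Z3 || Z2) = 10.25 + j57.08 Ω = 57.99∠79.8° Ω.

Z = 10.25 + j57.08 Ω = 57.99∠79.8° Ω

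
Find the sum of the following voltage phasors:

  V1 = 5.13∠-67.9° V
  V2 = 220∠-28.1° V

Step 1 — Convert each phasor to rectangular form:
  V1 = 5.13·(cos(-67.9°) + j·sin(-67.9°)) = 1.93 - j4.753 V
  V2 = 220·(cos(-28.1°) + j·sin(-28.1°)) = 194.1 - j103.6 V
Step 2 — Sum components: V_total = 196 - j108.4 V.
Step 3 — Convert to polar: |V_total| = 224 V, ∠V_total = -28.9°.

V_total = 224∠-28.9° V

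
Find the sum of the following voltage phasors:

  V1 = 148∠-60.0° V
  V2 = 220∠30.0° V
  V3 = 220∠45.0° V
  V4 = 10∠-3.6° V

Step 1 — Convert each phasor to rectangular form:
  V1 = 148·(cos(-60.0°) + j·sin(-60.0°)) = 74 - j128.2 V
  V2 = 220·(cos(30.0°) + j·sin(30.0°)) = 190.5 + j110 V
  V3 = 220·(cos(45.0°) + j·sin(45.0°)) = 155.6 + j155.6 V
  V4 = 10·(cos(-3.6°) + j·sin(-3.6°)) = 9.98 - j0.6279 V
Step 2 — Sum components: V_total = 430.1 + j136.8 V.
Step 3 — Convert to polar: |V_total| = 451.3 V, ∠V_total = 17.6°.

V_total = 451.3∠17.6° V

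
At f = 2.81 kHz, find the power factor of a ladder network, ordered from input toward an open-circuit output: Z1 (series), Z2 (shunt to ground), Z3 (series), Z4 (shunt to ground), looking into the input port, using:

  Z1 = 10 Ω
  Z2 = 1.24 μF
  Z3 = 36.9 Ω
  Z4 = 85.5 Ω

Step 1 — Angular frequency: ω = 2π·f = 2π·2810 = 1.766e+04 rad/s.
Step 2 — Component impedances:
  Z1: Z = R = 10 Ω
  Z2: Z = 1/(jωC) = -j/(ω·C) = 0 - j45.68 Ω
  Z3: Z = R = 36.9 Ω
  Z4: Z = R = 85.5 Ω
Step 3 — Ladder network (open output): work backward from the far end, alternating series and parallel combinations. Z_in = 24.96 - j40.09 Ω = 47.23∠-58.1° Ω.
Step 4 — Power factor: PF = cos(φ) = Re(Z)/|Z| = 24.96/47.23 = 0.5285.
Step 5 — Type: Im(Z) = -40.09 ⇒ leading (phase φ = -58.1°).

PF = 0.5285 (leading, φ = -58.1°)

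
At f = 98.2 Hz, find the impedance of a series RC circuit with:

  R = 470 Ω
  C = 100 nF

Step 1 — Angular frequency: ω = 2π·f = 2π·98.2 = 617 rad/s.
Step 2 — Component impedances:
  R: Z = R = 470 Ω
  C: Z = 1/(jωC) = -j/(ω·C) = 0 - j1.621e+04 Ω
Step 3 — Series combination: Z_total = R + C = 470 - j1.621e+04 Ω = 1.621e+04∠-88.3° Ω.

Z = 470 - j1.621e+04 Ω = 1.621e+04∠-88.3° Ω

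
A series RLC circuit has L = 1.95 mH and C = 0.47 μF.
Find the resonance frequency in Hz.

Step 1 — Resonance condition Im(Z)=0 gives ω₀ = 1/√(LC).
Step 2 — ω₀ = 1/√(0.00195·4.7e-07) = 3.303e+04 rad/s.
Step 3 — f₀ = ω₀/(2π) = 5257 Hz.

f₀ = 5257 Hz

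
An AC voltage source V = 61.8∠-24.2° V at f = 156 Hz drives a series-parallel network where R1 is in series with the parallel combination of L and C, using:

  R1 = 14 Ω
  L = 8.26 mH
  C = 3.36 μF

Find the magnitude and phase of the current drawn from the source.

Step 1 — Angular frequency: ω = 2π·f = 2π·156 = 980.2 rad/s.
Step 2 — Component impedances:
  R1: Z = R = 14 Ω
  L: Z = jωL = j·980.2·0.00826 = 0 + j8.096 Ω
  C: Z = 1/(jωC) = -j/(ω·C) = 0 - j303.6 Ω
Step 3 — Parallel branch: L || C = 1/(1/L + 1/C) = 0 + j8.318 Ω.
Step 4 — Series with R1: Z_total = R1 + (L || C) = 14 + j8.318 Ω = 16.28∠30.7° Ω.
Step 5 — Source phasor: V = 61.8∠-24.2° V = 56.37 - j25.33 V.
Step 6 — Ohm's law: I = V / Z_total = (56.37 - j25.33) / (14 + j8.318) = 2.181 - j3.105 A.
Step 7 — Convert to polar: |I| = 3.795 A, ∠I = -54.9°.

I = 3.795∠-54.9° A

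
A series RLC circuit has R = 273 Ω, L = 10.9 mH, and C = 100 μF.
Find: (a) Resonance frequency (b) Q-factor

Step 1 — Resonance condition Im(Z)=0 gives ω₀ = 1/√(LC).
Step 2 — ω₀ = 1/√(0.0109·0.0001) = 957.8 rad/s.
Step 3 — f₀ = ω₀/(2π) = 152.4 Hz.
Step 4 — Series Q: Q = ω₀L/R = 957.8·0.0109/273 = 0.03824.

(a) f₀ = 152.4 Hz  (b) Q = 0.03824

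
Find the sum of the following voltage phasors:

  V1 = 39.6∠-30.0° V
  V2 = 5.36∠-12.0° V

Step 1 — Convert each phasor to rectangular form:
  V1 = 39.6·(cos(-30.0°) + j·sin(-30.0°)) = 34.29 - j19.8 V
  V2 = 5.36·(cos(-12.0°) + j·sin(-12.0°)) = 5.243 - j1.114 V
Step 2 — Sum components: V_total = 39.54 - j20.91 V.
Step 3 — Convert to polar: |V_total| = 44.73 V, ∠V_total = -27.9°.

V_total = 44.73∠-27.9° V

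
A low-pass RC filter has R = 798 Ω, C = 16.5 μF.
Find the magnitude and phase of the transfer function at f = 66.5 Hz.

Step 1 — Angular frequency: ω = 2π·66.5 = 417.8 rad/s.
Step 2 — Transfer function: H(jω) = 1/(1 + jωRC).
Step 3 — Denominator: 1 + jωRC = 1 + j·417.8·798·1.65e-05 = 1 + j5.502.
Step 4 — H = 0.03198 - j0.176.
Step 5 — Magnitude: |H| = 0.1788 (-15.0 dB); phase: φ = -79.7°.

|H| = 0.1788 (-15.0 dB), φ = -79.7°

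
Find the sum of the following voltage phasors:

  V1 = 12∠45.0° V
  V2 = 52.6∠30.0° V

Step 1 — Convert each phasor to rectangular form:
  V1 = 12·(cos(45.0°) + j·sin(45.0°)) = 8.485 + j8.485 V
  V2 = 52.6·(cos(30.0°) + j·sin(30.0°)) = 45.55 + j26.3 V
Step 2 — Sum components: V_total = 54.04 + j34.79 V.
Step 3 — Convert to polar: |V_total| = 64.27 V, ∠V_total = 32.8°.

V_total = 64.27∠32.8° V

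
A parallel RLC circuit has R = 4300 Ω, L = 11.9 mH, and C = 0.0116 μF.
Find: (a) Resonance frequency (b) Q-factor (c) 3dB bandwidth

Step 1 — Resonance: ω₀ = 1/√(LC) = 1/√(0.0119·1.16e-08) = 8.511e+04 rad/s.
Step 2 — f₀ = ω₀/(2π) = 1.355e+04 Hz.
Step 3 — Parallel Q: Q = R/(ω₀L) = 4300/(8.511e+04·0.0119) = 4.245.
Step 4 — Bandwidth: Δω = ω₀/Q = 2.005e+04 rad/s; BW = Δω/(2π) = 3191 Hz.

(a) f₀ = 1.355e+04 Hz  (b) Q = 4.245  (c) BW = 3191 Hz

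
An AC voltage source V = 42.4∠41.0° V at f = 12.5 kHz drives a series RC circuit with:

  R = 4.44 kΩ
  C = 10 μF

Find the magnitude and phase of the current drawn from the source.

Step 1 — Angular frequency: ω = 2π·f = 2π·1.25e+04 = 7.854e+04 rad/s.
Step 2 — Component impedances:
  R: Z = R = 4440 Ω
  C: Z = 1/(jωC) = -j/(ω·C) = 0 - j1.273 Ω
Step 3 — Series combination: Z_total = R + C = 4440 - j1.273 Ω = 4440∠-0.0° Ω.
Step 4 — Source phasor: V = 42.4∠41.0° V = 32 + j27.82 V.
Step 5 — Ohm's law: I = V / Z_total = (32 + j27.82) / (4440 - j1.273) = 0.007205 + j0.006267 A.
Step 6 — Convert to polar: |I| = 0.00955 A, ∠I = 41.0°.

I = 0.00955∠41.0° A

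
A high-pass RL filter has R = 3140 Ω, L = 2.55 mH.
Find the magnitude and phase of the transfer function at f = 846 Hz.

Step 1 — Angular frequency: ω = 2π·846 = 5316 rad/s.
Step 2 — Transfer function: H(jω) = jωL/(R + jωL).
Step 3 — Numerator jωL = j·13.55; denominator R + jωL = 3140 + j13.55.
Step 4 — H = 1.863e-05 + j0.004317.
Step 5 — Magnitude: |H| = 0.004317 (-47.3 dB); phase: φ = 89.8°.

|H| = 0.004317 (-47.3 dB), φ = 89.8°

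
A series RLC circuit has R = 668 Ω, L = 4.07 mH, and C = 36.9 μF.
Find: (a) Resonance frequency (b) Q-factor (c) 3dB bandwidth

Step 1 — Resonance: ω₀ = 1/√(LC) = 1/√(0.00407·3.69e-05) = 2580 rad/s.
Step 2 — f₀ = ω₀/(2π) = 410.7 Hz.
Step 3 — Series Q: Q = ω₀L/R = 2580·0.00407/668 = 0.01572.
Step 4 — Bandwidth: Δω = ω₀/Q = 1.641e+05 rad/s; BW = Δω/(2π) = 2.612e+04 Hz.

(a) f₀ = 410.7 Hz  (b) Q = 0.01572  (c) BW = 2.612e+04 Hz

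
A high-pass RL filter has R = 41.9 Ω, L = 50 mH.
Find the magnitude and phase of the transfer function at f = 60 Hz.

Step 1 — Angular frequency: ω = 2π·60 = 377 rad/s.
Step 2 — Transfer function: H(jω) = jωL/(R + jωL).
Step 3 — Numerator jωL = j·18.85; denominator R + jωL = 41.9 + j18.85.
Step 4 — H = 0.1683 + j0.3741.
Step 5 — Magnitude: |H| = 0.4103 (-7.7 dB); phase: φ = 65.8°.

|H| = 0.4103 (-7.7 dB), φ = 65.8°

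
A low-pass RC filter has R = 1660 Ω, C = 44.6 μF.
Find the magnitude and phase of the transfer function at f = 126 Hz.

Step 1 — Angular frequency: ω = 2π·126 = 791.7 rad/s.
Step 2 — Transfer function: H(jω) = 1/(1 + jωRC).
Step 3 — Denominator: 1 + jωRC = 1 + j·791.7·1660·4.46e-05 = 1 + j58.61.
Step 4 — H = 0.000291 - j0.01706.
Step 5 — Magnitude: |H| = 0.01706 (-35.4 dB); phase: φ = -89.0°.

|H| = 0.01706 (-35.4 dB), φ = -89.0°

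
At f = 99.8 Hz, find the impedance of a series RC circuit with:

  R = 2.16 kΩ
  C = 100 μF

Step 1 — Angular frequency: ω = 2π·f = 2π·99.8 = 627.1 rad/s.
Step 2 — Component impedances:
  R: Z = R = 2160 Ω
  C: Z = 1/(jωC) = -j/(ω·C) = 0 - j15.95 Ω
Step 3 — Series combination: Z_total = R + C = 2160 - j15.95 Ω = 2160∠-0.4° Ω.

Z = 2160 - j15.95 Ω = 2160∠-0.4° Ω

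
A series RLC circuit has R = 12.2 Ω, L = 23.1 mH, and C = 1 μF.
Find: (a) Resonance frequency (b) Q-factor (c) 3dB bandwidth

Step 1 — Resonance condition Im(Z)=0 gives ω₀ = 1/√(LC).
Step 2 — ω₀ = 1/√(0.0231·1e-06) = 6580 rad/s.
Step 3 — f₀ = ω₀/(2π) = 1047 Hz.
Step 4 — Series Q: Q = ω₀L/R = 6580·0.0231/12.2 = 12.46.
Step 5 — 3dB bandwidth: Δω = ω₀/Q = 528.1 rad/s; BW = Δω/(2π) = 84.06 Hz.

(a) f₀ = 1047 Hz  (b) Q = 12.46  (c) BW = 84.06 Hz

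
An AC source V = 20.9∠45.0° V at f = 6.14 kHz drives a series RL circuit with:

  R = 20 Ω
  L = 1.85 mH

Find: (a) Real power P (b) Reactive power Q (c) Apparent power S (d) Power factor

Step 1 — Angular frequency: ω = 2π·f = 2π·6140 = 3.858e+04 rad/s.
Step 2 — Component impedances:
  R: Z = R = 20 Ω
  L: Z = jωL = j·3.858e+04·0.00185 = 0 + j71.37 Ω
Step 3 — Series combination: Z_total = R + L = 20 + j71.37 Ω = 74.12∠74.3° Ω.
Step 4 — Source phasor: V = 20.9∠45.0° V = 14.78 + j14.78 V.
Step 5 — Current: I = V / Z = 0.2458 - j0.1382 A = 0.282∠-29.3° A.
Step 6 — Complex power: S = V·I* = 1.59 + j5.675 VA.
Step 7 — Real power: P = Re(S) = 1.59 W.
Step 8 — Reactive power: Q = Im(S) = 5.675 VAR.
Step 9 — Apparent power: |S| = 5.893 VA.
Step 10 — Power factor: PF = P/|S| = 0.2698 (lagging).

(a) P = 1.59 W  (b) Q = 5.675 VAR  (c) S = 5.893 VA  (d) PF = 0.2698 (lagging)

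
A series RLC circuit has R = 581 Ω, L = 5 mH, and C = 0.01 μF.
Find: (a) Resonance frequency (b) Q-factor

Step 1 — Resonance condition Im(Z)=0 gives ω₀ = 1/√(LC).
Step 2 — ω₀ = 1/√(0.005·1e-08) = 1.414e+05 rad/s.
Step 3 — f₀ = ω₀/(2π) = 2.251e+04 Hz.
Step 4 — Series Q: Q = ω₀L/R = 1.414e+05·0.005/581 = 1.217.

(a) f₀ = 2.251e+04 Hz  (b) Q = 1.217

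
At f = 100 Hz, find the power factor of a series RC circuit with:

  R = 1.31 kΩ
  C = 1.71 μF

Step 1 — Angular frequency: ω = 2π·f = 2π·100 = 628.3 rad/s.
Step 2 — Component impedances:
  R: Z = R = 1310 Ω
  C: Z = 1/(jωC) = -j/(ω·C) = 0 - j930.7 Ω
Step 3 — Series combination: Z_total = R + C = 1310 - j930.7 Ω = 1607∠-35.4° Ω.
Step 4 — Power factor: PF = cos(φ) = Re(Z)/|Z| = 1310/1607 = 0.8152.
Step 5 — Type: Im(Z) = -930.7 ⇒ leading (phase φ = -35.4°).

PF = 0.8152 (leading, φ = -35.4°)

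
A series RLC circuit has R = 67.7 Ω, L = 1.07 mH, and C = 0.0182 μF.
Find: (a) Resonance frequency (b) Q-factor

Step 1 — Resonance condition Im(Z)=0 gives ω₀ = 1/√(LC).
Step 2 — ω₀ = 1/√(0.00107·1.82e-08) = 2.266e+05 rad/s.
Step 3 — f₀ = ω₀/(2π) = 3.607e+04 Hz.
Step 4 — Series Q: Q = ω₀L/R = 2.266e+05·0.00107/67.7 = 3.582.

(a) f₀ = 3.607e+04 Hz  (b) Q = 3.582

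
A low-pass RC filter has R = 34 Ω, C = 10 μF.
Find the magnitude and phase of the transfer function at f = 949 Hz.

Step 1 — Angular frequency: ω = 2π·949 = 5963 rad/s.
Step 2 — Transfer function: H(jω) = 1/(1 + jωRC).
Step 3 — Denominator: 1 + jωRC = 1 + j·5963·34·1e-05 = 1 + j2.027.
Step 4 — H = 0.1957 - j0.3967.
Step 5 — Magnitude: |H| = 0.4424 (-7.1 dB); phase: φ = -63.7°.

|H| = 0.4424 (-7.1 dB), φ = -63.7°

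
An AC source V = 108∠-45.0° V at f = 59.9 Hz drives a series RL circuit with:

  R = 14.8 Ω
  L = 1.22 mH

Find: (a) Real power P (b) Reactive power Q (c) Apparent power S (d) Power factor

Step 1 — Angular frequency: ω = 2π·f = 2π·59.9 = 376.4 rad/s.
Step 2 — Component impedances:
  R: Z = R = 14.8 Ω
  L: Z = jωL = j·376.4·0.00122 = 0 + j0.4592 Ω
Step 3 — Series combination: Z_total = R + L = 14.8 + j0.4592 Ω = 14.81∠1.8° Ω.
Step 4 — Source phasor: V = 108∠-45.0° V = 76.37 - j76.37 V.
Step 5 — Current: I = V / Z = 4.995 - j5.315 A = 7.294∠-46.8° A.
Step 6 — Complex power: S = V·I* = 787.4 + j24.43 VA.
Step 7 — Real power: P = Re(S) = 787.4 W.
Step 8 — Reactive power: Q = Im(S) = 24.43 VAR.
Step 9 — Apparent power: |S| = 787.7 VA.
Step 10 — Power factor: PF = P/|S| = 0.9995 (lagging).

(a) P = 787.4 W  (b) Q = 24.43 VAR  (c) S = 787.7 VA  (d) PF = 0.9995 (lagging)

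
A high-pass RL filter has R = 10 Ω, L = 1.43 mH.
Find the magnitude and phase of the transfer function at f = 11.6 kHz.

Step 1 — Angular frequency: ω = 2π·1.16e+04 = 7.288e+04 rad/s.
Step 2 — Transfer function: H(jω) = jωL/(R + jωL).
Step 3 — Numerator jωL = j·104.2; denominator R + jωL = 10 + j104.2.
Step 4 — H = 0.9909 + j0.09507.
Step 5 — Magnitude: |H| = 0.9954 (-0.0 dB); phase: φ = 5.5°.

|H| = 0.9954 (-0.0 dB), φ = 5.5°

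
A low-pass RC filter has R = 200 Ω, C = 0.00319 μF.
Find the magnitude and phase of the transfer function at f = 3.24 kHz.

Step 1 — Angular frequency: ω = 2π·3240 = 2.036e+04 rad/s.
Step 2 — Transfer function: H(jω) = 1/(1 + jωRC).
Step 3 — Denominator: 1 + jωRC = 1 + j·2.036e+04·200·3.19e-09 = 1 + j0.01299.
Step 4 — H = 0.9998 - j0.01299.
Step 5 — Magnitude: |H| = 0.9999 (-0.0 dB); phase: φ = -0.7°.

|H| = 0.9999 (-0.0 dB), φ = -0.7°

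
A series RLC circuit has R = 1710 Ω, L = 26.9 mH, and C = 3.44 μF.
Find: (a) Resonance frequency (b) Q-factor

Step 1 — Resonance condition Im(Z)=0 gives ω₀ = 1/√(LC).
Step 2 — ω₀ = 1/√(0.0269·3.44e-06) = 3287 rad/s.
Step 3 — f₀ = ω₀/(2π) = 523.2 Hz.
Step 4 — Series Q: Q = ω₀L/R = 3287·0.0269/1710 = 0.05171.

(a) f₀ = 523.2 Hz  (b) Q = 0.05171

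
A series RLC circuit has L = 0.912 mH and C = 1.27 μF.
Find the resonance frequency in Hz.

Step 1 — Resonance condition Im(Z)=0 gives ω₀ = 1/√(LC).
Step 2 — ω₀ = 1/√(0.000912·1.27e-06) = 2.938e+04 rad/s.
Step 3 — f₀ = ω₀/(2π) = 4676 Hz.

f₀ = 4676 Hz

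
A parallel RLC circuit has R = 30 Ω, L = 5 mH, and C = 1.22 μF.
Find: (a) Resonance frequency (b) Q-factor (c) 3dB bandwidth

Step 1 — Resonance: ω₀ = 1/√(LC) = 1/√(0.005·1.22e-06) = 1.28e+04 rad/s.
Step 2 — f₀ = ω₀/(2π) = 2038 Hz.
Step 3 — Parallel Q: Q = R/(ω₀L) = 30/(1.28e+04·0.005) = 0.4686.
Step 4 — Bandwidth: Δω = ω₀/Q = 2.732e+04 rad/s; BW = Δω/(2π) = 4348 Hz.

(a) f₀ = 2038 Hz  (b) Q = 0.4686  (c) BW = 4348 Hz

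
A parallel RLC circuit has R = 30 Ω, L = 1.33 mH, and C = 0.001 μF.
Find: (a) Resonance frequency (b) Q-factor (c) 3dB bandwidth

Step 1 — Resonance: ω₀ = 1/√(LC) = 1/√(0.00133·1e-09) = 8.671e+05 rad/s.
Step 2 — f₀ = ω₀/(2π) = 1.38e+05 Hz.
Step 3 — Parallel Q: Q = R/(ω₀L) = 30/(8.671e+05·0.00133) = 0.02601.
Step 4 — Bandwidth: Δω = ω₀/Q = 3.333e+07 rad/s; BW = Δω/(2π) = 5.305e+06 Hz.

(a) f₀ = 1.38e+05 Hz  (b) Q = 0.02601  (c) BW = 5.305e+06 Hz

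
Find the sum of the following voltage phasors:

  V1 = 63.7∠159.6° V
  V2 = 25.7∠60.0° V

Step 1 — Convert each phasor to rectangular form:
  V1 = 63.7·(cos(159.6°) + j·sin(159.6°)) = -59.7 + j22.2 V
  V2 = 25.7·(cos(60.0°) + j·sin(60.0°)) = 12.85 + j22.26 V
Step 2 — Sum components: V_total = -46.85 + j44.46 V.
Step 3 — Convert to polar: |V_total| = 64.59 V, ∠V_total = 136.5°.

V_total = 64.59∠136.5° V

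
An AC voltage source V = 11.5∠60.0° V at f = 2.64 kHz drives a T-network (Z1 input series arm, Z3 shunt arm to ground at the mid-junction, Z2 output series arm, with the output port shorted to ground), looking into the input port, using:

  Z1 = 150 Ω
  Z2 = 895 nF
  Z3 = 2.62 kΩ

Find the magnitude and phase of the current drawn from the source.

Step 1 — Angular frequency: ω = 2π·f = 2π·2640 = 1.659e+04 rad/s.
Step 2 — Component impedances:
  Z1: Z = R = 150 Ω
  Z2: Z = 1/(jωC) = -j/(ω·C) = 0 - j67.36 Ω
  Z3: Z = R = 2620 Ω
Step 3 — With the output port shorted to ground, the output series arm Z2 runs from the junction to ground; the shunt arm Z3 also runs from the junction to ground. They appear in parallel: Z3 || Z2 = 1.731 - j67.31 Ω.
Step 4 — Series with input arm Z1: Z_in = Z1 + (Z3 || Z2) = 151.7 - j67.31 Ω = 166∠-23.9° Ω.
Step 5 — Source phasor: V = 11.5∠60.0° V = 5.75 + j9.959 V.
Step 6 — Ohm's law: I = V / Z_total = (5.75 + j9.959) / (151.7 - j67.31) = 0.007333 + j0.06889 A.
Step 7 — Convert to polar: |I| = 0.06928 A, ∠I = 83.9°.

I = 0.06928∠83.9° A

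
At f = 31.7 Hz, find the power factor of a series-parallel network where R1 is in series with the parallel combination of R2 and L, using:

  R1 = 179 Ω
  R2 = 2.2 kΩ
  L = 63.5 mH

Step 1 — Angular frequency: ω = 2π·f = 2π·31.7 = 199.2 rad/s.
Step 2 — Component impedances:
  R1: Z = R = 179 Ω
  R2: Z = R = 2200 Ω
  L: Z = jωL = j·199.2·0.0635 = 0 + j12.65 Ω
Step 3 — Parallel branch: R2 || L = 1/(1/R2 + 1/L) = 0.07271 + j12.65 Ω.
Step 4 — Series with R1: Z_total = R1 + (R2 || L) = 179.1 + j12.65 Ω = 179.5∠4.0° Ω.
Step 5 — Power factor: PF = cos(φ) = Re(Z)/|Z| = 179.07/179.52 = 0.9975.
Step 6 — Type: Im(Z) = 12.65 ⇒ lagging (phase φ = 4.0°).

PF = 0.9975 (lagging, φ = 4.0°)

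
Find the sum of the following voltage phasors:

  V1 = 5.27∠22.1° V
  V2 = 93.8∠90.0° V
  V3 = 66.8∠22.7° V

Step 1 — Convert each phasor to rectangular form:
  V1 = 5.27·(cos(22.1°) + j·sin(22.1°)) = 4.883 + j1.983 V
  V2 = 93.8·(cos(90.0°) + j·sin(90.0°)) = 0 + j93.8 V
  V3 = 66.8·(cos(22.7°) + j·sin(22.7°)) = 61.63 + j25.78 V
Step 2 — Sum components: V_total = 66.51 + j121.6 V.
Step 3 — Convert to polar: |V_total| = 138.6 V, ∠V_total = 61.3°.

V_total = 138.6∠61.3° V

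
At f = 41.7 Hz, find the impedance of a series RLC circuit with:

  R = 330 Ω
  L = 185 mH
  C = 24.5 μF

Step 1 — Angular frequency: ω = 2π·f = 2π·41.7 = 262 rad/s.
Step 2 — Component impedances:
  R: Z = R = 330 Ω
  L: Z = jωL = j·262·0.185 = 0 + j48.47 Ω
  C: Z = 1/(jωC) = -j/(ω·C) = 0 - j155.8 Ω
Step 3 — Series combination: Z_total = R + L + C = 330 - j107.3 Ω = 347∠-18.0° Ω.

Z = 330 - j107.3 Ω = 347∠-18.0° Ω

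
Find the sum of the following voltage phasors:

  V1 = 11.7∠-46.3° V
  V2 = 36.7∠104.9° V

Step 1 — Convert each phasor to rectangular form:
  V1 = 11.7·(cos(-46.3°) + j·sin(-46.3°)) = 8.083 - j8.459 V
  V2 = 36.7·(cos(104.9°) + j·sin(104.9°)) = -9.437 + j35.47 V
Step 2 — Sum components: V_total = -1.353 + j27.01 V.
Step 3 — Convert to polar: |V_total| = 27.04 V, ∠V_total = 92.9°.

V_total = 27.04∠92.9° V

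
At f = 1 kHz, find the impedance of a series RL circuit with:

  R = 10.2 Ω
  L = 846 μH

Step 1 — Angular frequency: ω = 2π·f = 2π·1000 = 6283 rad/s.
Step 2 — Component impedances:
  R: Z = R = 10.2 Ω
  L: Z = jωL = j·6283·0.000846 = 0 + j5.316 Ω
Step 3 — Series combination: Z_total = R + L = 10.2 + j5.316 Ω = 11.5∠27.5° Ω.

Z = 10.2 + j5.316 Ω = 11.5∠27.5° Ω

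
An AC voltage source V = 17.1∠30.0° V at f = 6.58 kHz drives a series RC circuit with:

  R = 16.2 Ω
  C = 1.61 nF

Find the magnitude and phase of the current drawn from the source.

Step 1 — Angular frequency: ω = 2π·f = 2π·6580 = 4.134e+04 rad/s.
Step 2 — Component impedances:
  R: Z = R = 16.2 Ω
  C: Z = 1/(jωC) = -j/(ω·C) = 0 - j1.502e+04 Ω
Step 3 — Series combination: Z_total = R + C = 16.2 - j1.502e+04 Ω = 1.502e+04∠-89.9° Ω.
Step 4 — Source phasor: V = 17.1∠30.0° V = 14.81 + j8.55 V.
Step 5 — Ohm's law: I = V / Z_total = (14.81 + j8.55) / (16.2 - j1.502e+04) = -0.000568 + j0.0009863 A.
Step 6 — Convert to polar: |I| = 0.001138 A, ∠I = 119.9°.

I = 0.001138∠119.9° A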